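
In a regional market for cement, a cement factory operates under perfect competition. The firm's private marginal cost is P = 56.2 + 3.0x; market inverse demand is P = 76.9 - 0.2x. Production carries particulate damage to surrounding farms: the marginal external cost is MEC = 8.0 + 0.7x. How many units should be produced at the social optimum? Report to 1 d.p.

Social marginal cost = private MC + MEC = 64.2 + 3.7x.
Set SMC = demand: 64.2 + 3.7x = 76.9 - 0.2x → x* = 3.2564.

x* = 3.3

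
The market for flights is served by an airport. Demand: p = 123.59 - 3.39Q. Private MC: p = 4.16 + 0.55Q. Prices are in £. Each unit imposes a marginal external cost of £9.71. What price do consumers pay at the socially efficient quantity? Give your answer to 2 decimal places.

Social marginal cost = private MC + MEC = 13.87 + 0.55Q.
Set SMC = demand: 13.87 + 0.55Q = 123.59 - 3.39Q → Q* = 27.8477.
Consumer price on the demand curve at Q*: 123.59 − 3.39×27.8477 = 29.1863.

P = £29.19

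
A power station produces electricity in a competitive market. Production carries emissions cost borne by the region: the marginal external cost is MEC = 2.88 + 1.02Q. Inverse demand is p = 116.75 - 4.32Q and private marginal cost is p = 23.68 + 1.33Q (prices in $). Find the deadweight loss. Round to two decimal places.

DWL = $29.04

Market equilibrium (private): 23.68 + 1.33Q = 116.75 - 4.32Q → Q_m = 16.4726.
Social marginal cost = private MC + MEC = 26.56 + 2.35Q.
Set SMC = demand: 26.56 + 2.35Q = 116.75 - 4.32Q → Q* = 13.5217.
The loss is the area between SMC and demand from Q* to Q_m; with linear curves that's a triangle of height MEC(Q_m).
DWL = ½ × 2.9509 × 19.6820 = 29.0398.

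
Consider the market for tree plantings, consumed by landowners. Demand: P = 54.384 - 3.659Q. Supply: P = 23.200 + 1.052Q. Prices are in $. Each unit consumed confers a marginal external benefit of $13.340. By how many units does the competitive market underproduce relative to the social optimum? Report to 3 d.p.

2.832 units

Market equilibrium (private): 23.200 + 1.052Q = 54.384 - 3.659Q → Q_m = 6.6194.
Social marginal benefit = demand + MEB = 67.724 - 3.659Q.
Set SMB = MC: 67.724 - 3.659Q = 23.200 + 1.052Q → Q* = 9.4511.
Gap = |6.6194 − 9.4511| = 2.8317.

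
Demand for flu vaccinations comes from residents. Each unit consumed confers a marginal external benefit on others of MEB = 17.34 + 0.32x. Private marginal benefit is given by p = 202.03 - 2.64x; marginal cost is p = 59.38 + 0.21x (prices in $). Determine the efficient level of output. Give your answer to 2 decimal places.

Social marginal benefit = demand + MEB = 219.37 - 2.32x.
Set SMB = MC: 219.37 - 2.32x = 59.38 + 0.21x → x* = 63.2372.

x* = 63.24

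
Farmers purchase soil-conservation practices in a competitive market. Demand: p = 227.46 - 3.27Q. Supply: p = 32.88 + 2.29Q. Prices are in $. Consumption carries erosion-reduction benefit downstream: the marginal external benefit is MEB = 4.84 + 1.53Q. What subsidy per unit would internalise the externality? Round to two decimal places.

subsidy = $80.55 per unit

Social marginal benefit = demand + MEB = 232.30 - 1.74Q.
Set SMB = MC: 232.30 - 1.74Q = 32.88 + 2.29Q → Q* = 49.4839.
The Pigouvian subsidy equals MEB at Q*: 4.84 + 1.53×49.4839 = 80.5504.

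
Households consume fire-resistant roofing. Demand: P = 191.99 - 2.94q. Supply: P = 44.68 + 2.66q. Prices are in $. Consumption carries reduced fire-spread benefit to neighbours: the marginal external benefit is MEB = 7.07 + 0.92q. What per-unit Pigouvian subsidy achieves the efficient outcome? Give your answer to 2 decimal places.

Social marginal benefit = demand + MEB = 199.06 - 2.02q.
Set SMB = MC: 199.06 - 2.02q = 44.68 + 2.66q → q* = 32.9872.
The Pigouvian subsidy equals MEB at q*: 7.07 + 0.92×32.9872 = 37.4182.

subsidy = $37.42 per unit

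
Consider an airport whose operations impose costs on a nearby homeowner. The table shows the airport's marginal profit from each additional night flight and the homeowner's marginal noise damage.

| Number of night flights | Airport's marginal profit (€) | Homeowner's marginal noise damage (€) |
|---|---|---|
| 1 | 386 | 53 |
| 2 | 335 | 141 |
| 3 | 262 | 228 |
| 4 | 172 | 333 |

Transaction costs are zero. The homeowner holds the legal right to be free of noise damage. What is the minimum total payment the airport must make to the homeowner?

Efficient level: marginal profit ≥ marginal noise damage through level 3, so k* = 3.
With the homeowner holding the right, the airport must at least compensate total damage at k*: 53 + 141 + 228 = 422.

€422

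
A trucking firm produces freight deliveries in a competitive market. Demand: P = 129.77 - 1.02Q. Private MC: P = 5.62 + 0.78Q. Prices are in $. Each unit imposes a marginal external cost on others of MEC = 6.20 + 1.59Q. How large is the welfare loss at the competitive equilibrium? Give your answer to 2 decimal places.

DWL = $1980.07

Market equilibrium (private): 5.62 + 0.78Q = 129.77 - 1.02Q → Q_m = 68.9722.
Social marginal cost = private MC + MEC = 11.82 + 2.37Q.
Set SMC = demand: 11.82 + 2.37Q = 129.77 - 1.02Q → Q* = 34.7935.
The loss is the area between SMC and demand from Q* to Q_m; with linear curves that's a triangle of height MEC(Q_m).
DWL = ½ × 34.1787 × 115.8658 = 1980.0712.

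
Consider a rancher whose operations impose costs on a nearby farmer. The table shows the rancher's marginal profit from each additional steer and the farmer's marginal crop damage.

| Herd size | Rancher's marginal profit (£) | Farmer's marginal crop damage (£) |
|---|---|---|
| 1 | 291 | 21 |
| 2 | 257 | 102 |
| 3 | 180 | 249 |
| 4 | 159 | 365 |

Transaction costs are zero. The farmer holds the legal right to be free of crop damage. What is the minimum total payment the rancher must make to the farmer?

£123

Efficient level: marginal profit ≥ marginal crop damage through level 2, so k* = 2.
With the farmer holding the right, the rancher must at least compensate total damage at k*: 21 + 102 = 123.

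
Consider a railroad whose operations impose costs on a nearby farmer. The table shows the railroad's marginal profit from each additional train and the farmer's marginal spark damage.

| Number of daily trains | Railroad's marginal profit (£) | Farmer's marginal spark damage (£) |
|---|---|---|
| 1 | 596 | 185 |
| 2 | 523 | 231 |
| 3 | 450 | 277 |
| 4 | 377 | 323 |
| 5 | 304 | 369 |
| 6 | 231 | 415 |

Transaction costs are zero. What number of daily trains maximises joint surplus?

Bargaining reaches the level where marginal profit last exceeds marginal spark damage.
That holds through level 4 (377 ≥ 323) but not at 5 (304 < 369).

4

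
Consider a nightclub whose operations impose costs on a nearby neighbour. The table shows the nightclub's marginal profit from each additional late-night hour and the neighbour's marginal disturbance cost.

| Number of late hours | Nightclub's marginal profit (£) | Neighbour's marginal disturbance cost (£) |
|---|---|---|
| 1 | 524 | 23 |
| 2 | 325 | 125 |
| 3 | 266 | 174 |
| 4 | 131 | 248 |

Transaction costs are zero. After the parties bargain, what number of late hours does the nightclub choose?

Bargaining reaches the level where marginal profit last exceeds marginal disturbance cost.
That holds through level 3 (266 ≥ 174) but not at 4 (131 < 248).

3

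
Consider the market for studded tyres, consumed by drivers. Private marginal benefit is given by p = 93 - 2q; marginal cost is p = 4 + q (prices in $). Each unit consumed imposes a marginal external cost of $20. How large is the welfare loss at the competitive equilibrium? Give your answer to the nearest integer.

DWL = $67

Market equilibrium (private): 4 + q = 93 - 2q → q_m = 29.6667.
Social marginal benefit = demand − MEC = 73 - 2q.
Set SMB = MC: 73 - 2q = 4 + q → q* = 23.0000.
Height of the DWL triangle at q_m is MC(q_m) − SMB(q_m) = MEC(q_m) = 20.0000.
DWL = ½ × 6.6667 × 20.0000 = 66.6670.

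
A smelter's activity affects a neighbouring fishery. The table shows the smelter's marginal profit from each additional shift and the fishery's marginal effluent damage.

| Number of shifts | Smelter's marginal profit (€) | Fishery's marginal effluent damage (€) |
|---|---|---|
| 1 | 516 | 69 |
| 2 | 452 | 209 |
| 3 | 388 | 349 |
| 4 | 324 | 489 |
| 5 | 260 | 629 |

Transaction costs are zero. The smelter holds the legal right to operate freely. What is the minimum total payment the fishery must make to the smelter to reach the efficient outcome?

Left alone the smelter would choose level 5 (marginal profit stays positive).
Efficient level: k* = 3 (marginal profit ≥ marginal effluent damage through 3).
The fishery must at least cover the smelter's forgone profit from cutting 5→3: 324 + 260 = 584.

€584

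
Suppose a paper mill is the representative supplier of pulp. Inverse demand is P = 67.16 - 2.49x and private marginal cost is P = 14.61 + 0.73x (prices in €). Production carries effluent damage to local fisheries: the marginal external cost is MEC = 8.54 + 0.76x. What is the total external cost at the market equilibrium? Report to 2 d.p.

€240.58

Market equilibrium (private): 14.61 + 0.73x = 67.16 - 2.49x → x_m = 16.3199.
Total external cost = ∫₀^{x_m} (8.54 + 0.76x) dx = 8.54×16.3199 + ½×0.76×16.3199² = 240.5808.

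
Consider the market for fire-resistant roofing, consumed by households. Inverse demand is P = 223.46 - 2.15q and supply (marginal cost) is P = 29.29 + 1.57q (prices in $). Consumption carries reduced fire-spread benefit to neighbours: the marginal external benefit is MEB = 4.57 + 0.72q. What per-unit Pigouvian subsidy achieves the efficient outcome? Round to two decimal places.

Social marginal benefit = demand + MEB = 228.03 - 1.43q.
Set SMB = MC: 228.03 - 1.43q = 29.29 + 1.57q → q* = 66.2467.
The Pigouvian subsidy equals MEB at q*: 4.57 + 0.72×66.2467 = 52.2676.

subsidy = $52.27 per unit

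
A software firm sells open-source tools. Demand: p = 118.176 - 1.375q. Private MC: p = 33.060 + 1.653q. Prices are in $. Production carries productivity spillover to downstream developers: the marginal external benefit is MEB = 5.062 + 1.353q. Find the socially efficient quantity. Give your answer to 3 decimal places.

q* = 53.838

Social marginal cost = private MC − MEB = 27.998 + 0.300q.
Set SMC = demand: 27.998 + 0.300q = 118.176 - 1.375q → q* = 53.8376.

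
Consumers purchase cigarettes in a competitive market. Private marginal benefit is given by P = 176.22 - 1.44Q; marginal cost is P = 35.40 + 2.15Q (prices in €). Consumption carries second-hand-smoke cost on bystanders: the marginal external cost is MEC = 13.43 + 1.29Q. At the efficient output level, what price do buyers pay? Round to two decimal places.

P = €138.63

Social marginal benefit = demand − MEC = 162.79 - 2.73Q.
Set SMB = MC: 162.79 - 2.73Q = 35.40 + 2.15Q → Q* = 26.1045.
Consumer price on the demand curve at Q*: 176.22 − 1.44×26.1045 = 138.6295.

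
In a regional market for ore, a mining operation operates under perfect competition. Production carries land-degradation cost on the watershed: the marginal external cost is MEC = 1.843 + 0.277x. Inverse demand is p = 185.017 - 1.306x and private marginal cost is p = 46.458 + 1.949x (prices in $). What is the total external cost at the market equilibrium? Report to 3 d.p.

$329.420

Market equilibrium (private): 46.458 + 1.949x = 185.017 - 1.306x → x_m = 42.5680.
Total external cost = ∫₀^{x_m} (1.843 + 0.277x) dx = 1.843×42.5680 + ½×0.277×42.5680² = 329.4196.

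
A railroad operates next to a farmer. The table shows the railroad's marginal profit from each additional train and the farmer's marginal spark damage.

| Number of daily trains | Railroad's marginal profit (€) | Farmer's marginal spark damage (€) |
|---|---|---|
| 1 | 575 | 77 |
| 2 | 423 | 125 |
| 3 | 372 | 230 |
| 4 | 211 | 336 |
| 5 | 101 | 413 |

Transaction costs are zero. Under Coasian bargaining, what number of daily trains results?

Bargaining reaches the level where marginal profit last exceeds marginal spark damage.
That holds through level 3 (372 ≥ 230) but not at 4 (211 < 336).

3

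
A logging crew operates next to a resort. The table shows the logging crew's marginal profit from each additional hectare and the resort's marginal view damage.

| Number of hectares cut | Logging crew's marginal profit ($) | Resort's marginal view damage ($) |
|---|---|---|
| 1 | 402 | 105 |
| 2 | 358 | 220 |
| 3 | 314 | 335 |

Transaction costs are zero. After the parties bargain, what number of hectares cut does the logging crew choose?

2

Bargaining reaches the level where marginal profit last exceeds marginal view damage.
That holds through level 2 (358 ≥ 220) but not at 3 (314 < 335).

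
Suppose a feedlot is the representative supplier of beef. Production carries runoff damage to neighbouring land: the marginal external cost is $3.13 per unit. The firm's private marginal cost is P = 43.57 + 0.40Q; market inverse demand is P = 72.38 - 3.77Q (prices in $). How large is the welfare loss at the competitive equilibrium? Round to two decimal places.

DWL = $1.17

Market equilibrium (private): 43.57 + 0.40Q = 72.38 - 3.77Q → Q_m = 6.9089.
Social marginal cost = private MC + MEC = 46.70 + 0.40Q.
Set SMC = demand: 46.70 + 0.40Q = 72.38 - 3.77Q → Q* = 6.1583.
Between Q* and Q_m the wedge SMC − demand runs linearly from 0 to MEC(Q_m), so the loss is a triangle.
DWL = ½ × 0.7506 × 3.1300 = 1.1747.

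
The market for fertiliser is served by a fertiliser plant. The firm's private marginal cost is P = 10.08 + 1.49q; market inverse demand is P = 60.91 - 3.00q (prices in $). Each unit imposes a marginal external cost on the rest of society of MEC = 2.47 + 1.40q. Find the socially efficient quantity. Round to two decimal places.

Social marginal cost = private MC + MEC = 12.55 + 2.89q.
Set SMC = demand: 12.55 + 2.89q = 60.91 - 3.00q → q* = 8.2105.

q* = 8.21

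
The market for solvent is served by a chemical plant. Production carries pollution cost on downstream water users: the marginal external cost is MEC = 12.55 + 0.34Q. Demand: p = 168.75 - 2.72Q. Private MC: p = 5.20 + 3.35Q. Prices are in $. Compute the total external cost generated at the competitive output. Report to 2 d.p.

$461.56

Market equilibrium (private): 5.20 + 3.35Q = 168.75 - 2.72Q → Q_m = 26.9440.
Total external cost = ∫₀^{Q_m} (12.55 + 0.34Q) dQ = 12.55×26.9440 + ½×0.34×26.9440² = 461.5637.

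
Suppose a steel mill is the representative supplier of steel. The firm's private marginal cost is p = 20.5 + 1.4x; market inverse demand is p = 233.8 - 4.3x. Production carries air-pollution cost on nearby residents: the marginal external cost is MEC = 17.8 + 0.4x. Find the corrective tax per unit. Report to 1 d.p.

Social marginal cost = private MC + MEC = 38.3 + 1.8x.
Set SMC = demand: 38.3 + 1.8x = 233.8 - 4.3x → x* = 32.0492.
The Pigouvian tax equals MEC at x*: 17.8 + 0.4×32.0492 = 30.6197.

tax = 30.6 per unit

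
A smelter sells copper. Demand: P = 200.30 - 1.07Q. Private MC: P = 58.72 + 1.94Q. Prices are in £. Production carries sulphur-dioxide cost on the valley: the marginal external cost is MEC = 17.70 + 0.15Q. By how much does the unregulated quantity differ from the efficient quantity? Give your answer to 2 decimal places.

Market equilibrium (private): 58.72 + 1.94Q = 200.30 - 1.07Q → Q_m = 47.0365.
Social marginal cost = private MC + MEC = 76.42 + 2.09Q.
Set SMC = demand: 76.42 + 2.09Q = 200.30 - 1.07Q → Q* = 39.2025.
Gap = |47.0365 − 39.2025| = 7.8340.

7.83 units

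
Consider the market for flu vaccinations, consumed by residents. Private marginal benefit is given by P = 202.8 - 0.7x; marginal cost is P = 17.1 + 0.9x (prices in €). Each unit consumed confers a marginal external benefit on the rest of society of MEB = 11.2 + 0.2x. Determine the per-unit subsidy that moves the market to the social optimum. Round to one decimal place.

Social marginal benefit = demand + MEB = 214.0 - 0.5x.
Set SMB = MC: 214.0 - 0.5x = 17.1 + 0.9x → x* = 140.6429.
The Pigouvian subsidy equals MEB at x*: 11.2 + 0.2×140.6429 = 39.3286.

subsidy = €39.3 per unit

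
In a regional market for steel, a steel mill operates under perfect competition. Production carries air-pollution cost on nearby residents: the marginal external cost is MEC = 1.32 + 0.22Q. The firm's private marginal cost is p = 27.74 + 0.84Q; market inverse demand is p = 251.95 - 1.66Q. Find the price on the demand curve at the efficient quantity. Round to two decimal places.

P = 115.92

Social marginal cost = private MC + MEC = 29.06 + 1.06Q.
Set SMC = demand: 29.06 + 1.06Q = 251.95 - 1.66Q → Q* = 81.9449.
Consumer price on the demand curve at Q*: 251.95 − 1.66×81.9449 = 115.9215.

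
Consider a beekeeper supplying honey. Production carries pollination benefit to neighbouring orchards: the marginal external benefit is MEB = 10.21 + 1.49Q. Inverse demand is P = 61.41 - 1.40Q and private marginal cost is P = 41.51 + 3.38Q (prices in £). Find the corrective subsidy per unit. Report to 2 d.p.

Social marginal cost = private MC − MEB = 31.30 + 1.89Q.
Set SMC = demand: 31.30 + 1.89Q = 61.41 - 1.40Q → Q* = 9.1520.
The Pigouvian subsidy equals MEB at Q*: 10.21 + 1.49×9.1520 = 23.8465.

subsidy = £23.85 per unit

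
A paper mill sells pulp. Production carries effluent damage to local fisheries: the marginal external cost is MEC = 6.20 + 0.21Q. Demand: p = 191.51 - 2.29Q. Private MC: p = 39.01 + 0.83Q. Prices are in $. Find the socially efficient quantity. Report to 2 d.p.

Q* = 43.93

Social marginal cost = private MC + MEC = 45.21 + 1.04Q.
Set SMC = demand: 45.21 + 1.04Q = 191.51 - 2.29Q → Q* = 43.9339.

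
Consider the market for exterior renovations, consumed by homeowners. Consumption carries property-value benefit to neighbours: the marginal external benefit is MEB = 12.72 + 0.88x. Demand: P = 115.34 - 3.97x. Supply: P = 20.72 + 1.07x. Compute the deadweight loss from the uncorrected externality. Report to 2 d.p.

DWL = 102.77

Market equilibrium (private): 20.72 + 1.07x = 115.34 - 3.97x → x_m = 18.7738.
Social marginal benefit = demand + MEB = 128.06 - 3.09x.
Set SMB = MC: 128.06 - 3.09x = 20.72 + 1.07x → x* = 25.8029.
The welfare-loss triangle has base |x_m − x*| and height MEB(x_m) (the vertical gap between SMB and MC is zero at x* and MEB at x_m).
DWL = ½ × 7.0291 × 29.2410 = 102.7690.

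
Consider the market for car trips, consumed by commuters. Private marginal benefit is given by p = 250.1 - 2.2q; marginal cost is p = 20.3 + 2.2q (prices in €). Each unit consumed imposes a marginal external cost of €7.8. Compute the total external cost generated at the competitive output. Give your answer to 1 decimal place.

€407.4

Market equilibrium (private): 20.3 + 2.2q = 250.1 - 2.2q → q_m = 52.2273.
Total external cost = MEC × q_m = 7.8 × 52.2273 = 407.3729.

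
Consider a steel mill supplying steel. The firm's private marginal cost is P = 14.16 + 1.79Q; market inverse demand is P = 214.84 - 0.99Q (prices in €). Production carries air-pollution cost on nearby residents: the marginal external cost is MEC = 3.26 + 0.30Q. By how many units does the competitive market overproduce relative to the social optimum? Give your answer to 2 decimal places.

Market equilibrium (private): 14.16 + 1.79Q = 214.84 - 0.99Q → Q_m = 72.1871.
Social marginal cost = private MC + MEC = 17.42 + 2.09Q.
Set SMC = demand: 17.42 + 2.09Q = 214.84 - 0.99Q → Q* = 64.0974.
Gap = |72.1871 − 64.0974| = 8.0897.

8.09 units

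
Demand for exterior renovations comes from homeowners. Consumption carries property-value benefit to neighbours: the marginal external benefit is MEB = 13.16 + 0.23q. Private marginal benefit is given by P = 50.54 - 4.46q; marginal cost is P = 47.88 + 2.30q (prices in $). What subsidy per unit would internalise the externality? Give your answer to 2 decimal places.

subsidy = $13.72 per unit

Social marginal benefit = demand + MEB = 63.70 - 4.23q.
Set SMB = MC: 63.70 - 4.23q = 47.88 + 2.30q → q* = 2.4227.
The Pigouvian subsidy equals MEB at q*: 13.16 + 0.23×2.4227 = 13.7172.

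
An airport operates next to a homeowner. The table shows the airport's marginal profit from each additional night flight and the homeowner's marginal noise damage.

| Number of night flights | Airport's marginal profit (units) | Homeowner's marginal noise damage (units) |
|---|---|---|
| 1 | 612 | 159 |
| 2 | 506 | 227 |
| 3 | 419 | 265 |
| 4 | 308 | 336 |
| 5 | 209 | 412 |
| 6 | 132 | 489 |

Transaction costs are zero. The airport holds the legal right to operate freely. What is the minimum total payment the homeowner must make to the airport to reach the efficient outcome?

Left alone the airport would choose level 6 (marginal profit stays positive).
Efficient level: k* = 3 (marginal profit ≥ marginal noise damage through 3).
The homeowner must at least cover the airport's forgone profit from cutting 6→3: 308 + 209 + 132 = 649.

649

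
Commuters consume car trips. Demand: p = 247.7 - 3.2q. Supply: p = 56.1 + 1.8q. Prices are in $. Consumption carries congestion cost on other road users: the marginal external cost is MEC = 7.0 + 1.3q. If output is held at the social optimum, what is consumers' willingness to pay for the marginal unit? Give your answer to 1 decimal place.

Social marginal benefit = demand − MEC = 240.7 - 4.5q.
Set SMB = MC: 240.7 - 4.5q = 56.1 + 1.8q → q* = 29.3016.
Consumer price on the demand curve at q*: 247.7 − 3.2×29.3016 = 153.9349.

P = $153.9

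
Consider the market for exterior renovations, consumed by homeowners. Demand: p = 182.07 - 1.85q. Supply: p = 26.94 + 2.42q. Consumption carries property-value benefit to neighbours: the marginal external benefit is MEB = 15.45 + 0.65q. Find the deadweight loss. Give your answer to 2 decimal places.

DWL = 210.78

Market equilibrium (private): 26.94 + 2.42q = 182.07 - 1.85q → q_m = 36.3302.
Social marginal benefit = demand + MEB = 197.52 - 1.20q.
Set SMB = MC: 197.52 - 1.20q = 26.94 + 2.42q → q* = 47.1215.
The loss is the area between SMB and MC from q* to q_m; with linear curves that's a triangle of height MEB(q_m).
DWL = ½ × 10.7913 × 39.0646 = 210.7789.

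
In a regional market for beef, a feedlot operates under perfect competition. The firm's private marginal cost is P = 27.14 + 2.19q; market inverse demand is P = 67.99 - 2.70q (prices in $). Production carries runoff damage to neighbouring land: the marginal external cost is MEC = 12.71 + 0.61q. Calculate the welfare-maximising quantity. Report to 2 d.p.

q* = 5.12

Social marginal cost = private MC + MEC = 39.85 + 2.80q.
Set SMC = demand: 39.85 + 2.80q = 67.99 - 2.70q → q* = 5.1164.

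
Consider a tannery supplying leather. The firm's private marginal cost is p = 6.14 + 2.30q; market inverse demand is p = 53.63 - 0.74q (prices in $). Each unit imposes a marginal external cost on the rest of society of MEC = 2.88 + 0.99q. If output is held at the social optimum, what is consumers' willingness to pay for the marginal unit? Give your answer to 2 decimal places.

P = $45.44

Social marginal cost = private MC + MEC = 9.02 + 3.29q.
Set SMC = demand: 9.02 + 3.29q = 53.63 - 0.74q → q* = 11.0695.
Consumer price on the demand curve at q*: 53.63 − 0.74×11.0695 = 45.4386.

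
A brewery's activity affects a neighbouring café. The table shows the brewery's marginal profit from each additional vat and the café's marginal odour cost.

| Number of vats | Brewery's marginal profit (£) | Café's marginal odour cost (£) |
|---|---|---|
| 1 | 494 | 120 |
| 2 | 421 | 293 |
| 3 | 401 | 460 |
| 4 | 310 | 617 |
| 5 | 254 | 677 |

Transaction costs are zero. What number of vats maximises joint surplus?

2

Bargaining reaches the level where marginal profit last exceeds marginal odour cost.
That holds through level 2 (421 ≥ 293) but not at 3 (401 < 460).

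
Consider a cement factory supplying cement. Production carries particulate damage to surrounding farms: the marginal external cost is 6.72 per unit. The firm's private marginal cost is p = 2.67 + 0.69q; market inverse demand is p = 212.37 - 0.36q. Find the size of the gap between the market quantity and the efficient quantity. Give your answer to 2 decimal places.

6.40 units

Market equilibrium (private): 2.67 + 0.69q = 212.37 - 0.36q → q_m = 199.7143.
Social marginal cost = private MC + MEC = 9.39 + 0.69q.
Set SMC = demand: 9.39 + 0.69q = 212.37 - 0.36q → q* = 193.3143.
Gap = |199.7143 − 193.3143| = 6.4000.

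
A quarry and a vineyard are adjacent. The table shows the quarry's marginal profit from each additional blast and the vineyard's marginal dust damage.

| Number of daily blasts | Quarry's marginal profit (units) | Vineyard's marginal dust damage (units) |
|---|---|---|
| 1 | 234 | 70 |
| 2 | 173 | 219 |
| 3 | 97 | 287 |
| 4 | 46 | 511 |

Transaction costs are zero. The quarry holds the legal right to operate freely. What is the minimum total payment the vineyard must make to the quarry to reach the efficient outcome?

316

Left alone the quarry would choose level 4 (marginal profit stays positive).
Efficient level: k* = 1 (marginal profit ≥ marginal dust damage through 1).
The vineyard must at least cover the quarry's forgone profit from cutting 4→1: 173 + 97 + 46 = 316.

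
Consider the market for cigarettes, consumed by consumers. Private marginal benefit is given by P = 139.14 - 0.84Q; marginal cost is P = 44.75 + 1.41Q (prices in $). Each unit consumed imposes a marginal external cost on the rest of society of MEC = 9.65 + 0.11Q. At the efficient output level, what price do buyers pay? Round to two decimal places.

Social marginal benefit = demand − MEC = 129.49 - 0.95Q.
Set SMB = MC: 129.49 - 0.95Q = 44.75 + 1.41Q → Q* = 35.9068.
Consumer price on the demand curve at Q*: 139.14 − 0.84×35.9068 = 108.9783.

P = $108.98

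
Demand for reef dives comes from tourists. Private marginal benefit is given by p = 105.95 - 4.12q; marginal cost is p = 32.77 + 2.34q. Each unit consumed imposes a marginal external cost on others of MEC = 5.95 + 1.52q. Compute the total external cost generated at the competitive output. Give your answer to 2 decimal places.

Market equilibrium (private): 32.77 + 2.34q = 105.95 - 4.12q → q_m = 11.3282.
Total external cost = ∫₀^{q_m} (5.95 + 1.52q) dq = 5.95×11.3282 + ½×1.52×11.3282² = 164.9322.

164.93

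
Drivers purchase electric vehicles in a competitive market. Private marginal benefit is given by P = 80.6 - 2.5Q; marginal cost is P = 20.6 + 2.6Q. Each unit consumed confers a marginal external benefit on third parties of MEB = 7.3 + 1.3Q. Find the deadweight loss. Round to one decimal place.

Market equilibrium (private): 20.6 + 2.6Q = 80.6 - 2.5Q → Q_m = 11.7647.
Social marginal benefit = demand + MEB = 87.9 - 1.2Q.
Set SMB = MC: 87.9 - 1.2Q = 20.6 + 2.6Q → Q* = 17.7105.
The welfare-loss triangle has base |Q_m − Q*| and height MEB(Q_m) (the vertical gap between SMB and MC is zero at Q* and MEB at Q_m).
DWL = ½ × 5.9458 × 22.5941 = 67.1700.

DWL = 67.2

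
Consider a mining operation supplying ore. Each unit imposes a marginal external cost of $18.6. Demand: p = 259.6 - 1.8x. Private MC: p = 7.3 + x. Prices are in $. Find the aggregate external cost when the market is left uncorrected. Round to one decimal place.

$1676.0

Market equilibrium (private): 7.3 + x = 259.6 - 1.8x → x_m = 90.1071.
Total external cost = MEC × x_m = 18.6 × 90.1071 = 1675.9921.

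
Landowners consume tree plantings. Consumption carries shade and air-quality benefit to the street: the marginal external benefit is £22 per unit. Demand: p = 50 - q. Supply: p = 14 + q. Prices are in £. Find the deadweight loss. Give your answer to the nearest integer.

DWL = £121

Market equilibrium (private): 14 + q = 50 - q → q_m = 18.0000.
Social marginal benefit = demand + MEB = 72 - q.
Set SMB = MC: 72 - q = 14 + q → q* = 29.0000.
Height of the DWL triangle at q_m is SMB(q_m) − MC(q_m) = MEB(q_m) = 22.0000.
DWL = ½ × 11.0000 × 22.0000 = 121.0000.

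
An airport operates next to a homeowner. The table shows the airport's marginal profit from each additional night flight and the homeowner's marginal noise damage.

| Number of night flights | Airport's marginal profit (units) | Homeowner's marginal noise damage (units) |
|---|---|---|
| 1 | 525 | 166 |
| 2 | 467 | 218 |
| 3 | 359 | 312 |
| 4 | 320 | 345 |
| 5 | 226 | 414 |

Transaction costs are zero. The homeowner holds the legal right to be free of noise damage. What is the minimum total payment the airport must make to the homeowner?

696

Efficient level: marginal profit ≥ marginal noise damage through level 3, so k* = 3.
With the homeowner holding the right, the airport must at least compensate total damage at k*: 166 + 218 + 312 = 696.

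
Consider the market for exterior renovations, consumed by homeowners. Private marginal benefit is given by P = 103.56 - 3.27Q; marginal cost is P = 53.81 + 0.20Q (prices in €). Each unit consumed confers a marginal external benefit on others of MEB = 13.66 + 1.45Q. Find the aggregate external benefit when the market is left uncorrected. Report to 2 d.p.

€344.87

Market equilibrium (private): 53.81 + 0.20Q = 103.56 - 3.27Q → Q_m = 14.3372.
Total external benefit = ∫₀^{Q_m} (13.66 + 1.45Q) dQ = 13.66×14.3372 + ½×1.45×14.3372² = 344.8737.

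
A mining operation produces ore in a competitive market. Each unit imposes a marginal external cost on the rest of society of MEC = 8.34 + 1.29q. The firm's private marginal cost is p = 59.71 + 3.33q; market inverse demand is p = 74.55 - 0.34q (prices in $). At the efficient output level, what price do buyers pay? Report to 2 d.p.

P = $74.10

Social marginal cost = private MC + MEC = 68.05 + 4.62q.
Set SMC = demand: 68.05 + 4.62q = 74.55 - 0.34q → q* = 1.3105.
Consumer price on the demand curve at q*: 74.55 − 0.34×1.3105 = 74.1044.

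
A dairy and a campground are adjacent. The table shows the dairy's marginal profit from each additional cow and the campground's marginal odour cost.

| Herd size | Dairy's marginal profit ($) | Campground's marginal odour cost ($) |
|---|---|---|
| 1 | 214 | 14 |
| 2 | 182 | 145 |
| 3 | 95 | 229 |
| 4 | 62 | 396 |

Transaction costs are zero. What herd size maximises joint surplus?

2

Bargaining reaches the level where marginal profit last exceeds marginal odour cost.
That holds through level 2 (182 ≥ 145) but not at 3 (95 < 229).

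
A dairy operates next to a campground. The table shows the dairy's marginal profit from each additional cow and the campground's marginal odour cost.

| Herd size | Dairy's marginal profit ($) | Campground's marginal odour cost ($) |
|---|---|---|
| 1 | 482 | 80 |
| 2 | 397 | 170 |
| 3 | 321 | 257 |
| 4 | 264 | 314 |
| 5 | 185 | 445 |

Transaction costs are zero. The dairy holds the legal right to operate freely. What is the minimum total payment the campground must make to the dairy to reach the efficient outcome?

Left alone the dairy would choose level 5 (marginal profit stays positive).
Efficient level: k* = 3 (marginal profit ≥ marginal odour cost through 3).
The campground must at least cover the dairy's forgone profit from cutting 5→3: 264 + 185 = 449.

$449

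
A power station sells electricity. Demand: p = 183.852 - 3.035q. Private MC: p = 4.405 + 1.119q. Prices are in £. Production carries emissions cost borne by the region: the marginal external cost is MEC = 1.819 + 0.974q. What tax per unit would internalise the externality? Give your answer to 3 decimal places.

Social marginal cost = private MC + MEC = 6.224 + 2.093q.
Set SMC = demand: 6.224 + 2.093q = 183.852 - 3.035q → q* = 34.6388.
The Pigouvian tax equals MEC at q*: 1.819 + 0.974×34.6388 = 35.5572.

tax = £35.557 per unit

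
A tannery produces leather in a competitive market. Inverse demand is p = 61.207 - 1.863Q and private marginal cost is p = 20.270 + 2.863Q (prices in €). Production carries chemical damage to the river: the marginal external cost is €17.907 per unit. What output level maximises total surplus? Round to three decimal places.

Social marginal cost = private MC + MEC = 38.177 + 2.863Q.
Set SMC = demand: 38.177 + 2.863Q = 61.207 - 1.863Q → Q* = 4.8730.

Q* = 4.873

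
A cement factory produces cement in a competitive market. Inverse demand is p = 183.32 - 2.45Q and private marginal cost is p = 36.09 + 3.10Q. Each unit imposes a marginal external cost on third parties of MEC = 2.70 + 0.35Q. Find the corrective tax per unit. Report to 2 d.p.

Social marginal cost = private MC + MEC = 38.79 + 3.45Q.
Set SMC = demand: 38.79 + 3.45Q = 183.32 - 2.45Q → Q* = 24.4966.
The Pigouvian tax equals MEC at Q*: 2.70 + 0.35×24.4966 = 11.2738.

tax = 11.27 per unit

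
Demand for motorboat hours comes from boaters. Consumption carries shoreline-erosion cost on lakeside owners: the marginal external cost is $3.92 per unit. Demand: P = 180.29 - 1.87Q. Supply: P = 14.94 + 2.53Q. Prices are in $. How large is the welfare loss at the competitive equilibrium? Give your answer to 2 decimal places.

Market equilibrium (private): 14.94 + 2.53Q = 180.29 - 1.87Q → Q_m = 37.5795.
Social marginal benefit = demand − MEC = 176.37 - 1.87Q.
Set SMB = MC: 176.37 - 1.87Q = 14.94 + 2.53Q → Q* = 36.6886.
The loss is the area between SMB and MC from Q* to Q_m; with linear curves that's a triangle of height MEC(Q_m).
DWL = ½ × 0.8909 × 3.9200 = 1.7462.

DWL = $1.75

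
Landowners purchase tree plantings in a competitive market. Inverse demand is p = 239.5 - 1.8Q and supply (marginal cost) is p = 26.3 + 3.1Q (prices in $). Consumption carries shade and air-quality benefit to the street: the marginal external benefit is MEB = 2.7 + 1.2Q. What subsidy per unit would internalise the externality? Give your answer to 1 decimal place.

Social marginal benefit = demand + MEB = 242.2 - 0.6Q.
Set SMB = MC: 242.2 - 0.6Q = 26.3 + 3.1Q → Q* = 58.3514.
The Pigouvian subsidy equals MEB at Q*: 2.7 + 1.2×58.3514 = 72.7217.

subsidy = $72.7 per unit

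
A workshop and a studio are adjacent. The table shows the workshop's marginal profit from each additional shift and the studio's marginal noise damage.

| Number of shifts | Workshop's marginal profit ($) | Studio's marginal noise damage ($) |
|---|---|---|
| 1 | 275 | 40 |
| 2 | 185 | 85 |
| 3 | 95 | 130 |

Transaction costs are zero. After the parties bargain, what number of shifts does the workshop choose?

Bargaining reaches the level where marginal profit last exceeds marginal noise damage.
That holds through level 2 (185 ≥ 85) but not at 3 (95 < 130).

2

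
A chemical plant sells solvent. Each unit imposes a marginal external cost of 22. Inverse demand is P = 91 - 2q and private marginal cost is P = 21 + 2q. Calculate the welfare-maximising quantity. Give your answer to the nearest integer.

Social marginal cost = private MC + MEC = 43 + 2q.
Set SMC = demand: 43 + 2q = 91 - 2q → q* = 12.0000.

q* = 12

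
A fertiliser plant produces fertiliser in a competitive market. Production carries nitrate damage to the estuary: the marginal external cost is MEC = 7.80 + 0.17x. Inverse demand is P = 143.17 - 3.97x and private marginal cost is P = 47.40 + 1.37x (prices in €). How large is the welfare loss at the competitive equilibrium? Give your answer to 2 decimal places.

Market equilibrium (private): 47.40 + 1.37x = 143.17 - 3.97x → x_m = 17.9345.
Social marginal cost = private MC + MEC = 55.20 + 1.54x.
Set SMC = demand: 55.20 + 1.54x = 143.17 - 3.97x → x* = 15.9655.
The welfare-loss triangle has base |x_m − x*| and height MEC(x_m) (the vertical gap between SMC and demand is zero at x* and MEC at x_m).
DWL = ½ × 1.9690 × 10.8489 = 10.6807.

DWL = €10.68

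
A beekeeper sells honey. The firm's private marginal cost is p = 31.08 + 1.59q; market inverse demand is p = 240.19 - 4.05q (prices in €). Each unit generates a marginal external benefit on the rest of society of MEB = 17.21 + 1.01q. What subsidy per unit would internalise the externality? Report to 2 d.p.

Social marginal cost = private MC − MEB = 13.87 + 0.58q.
Set SMC = demand: 13.87 + 0.58q = 240.19 - 4.05q → q* = 48.8812.
The Pigouvian subsidy equals MEB at q*: 17.21 + 1.01×48.8812 = 66.5800.

subsidy = €66.58 per unit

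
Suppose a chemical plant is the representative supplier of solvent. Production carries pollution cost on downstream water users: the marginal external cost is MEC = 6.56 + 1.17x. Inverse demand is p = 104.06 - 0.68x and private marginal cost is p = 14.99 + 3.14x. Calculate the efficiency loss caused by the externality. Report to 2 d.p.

DWL = 114.75

Market equilibrium (private): 14.99 + 3.14x = 104.06 - 0.68x → x_m = 23.3168.
Social marginal cost = private MC + MEC = 21.55 + 4.31x.
Set SMC = demand: 21.55 + 4.31x = 104.06 - 0.68x → x* = 16.5351.
Height of the DWL triangle at x_m is SMC(x_m) − demand(x_m) = MEC(x_m) = 33.8406.
DWL = ½ × 6.7817 × 33.8406 = 114.7484.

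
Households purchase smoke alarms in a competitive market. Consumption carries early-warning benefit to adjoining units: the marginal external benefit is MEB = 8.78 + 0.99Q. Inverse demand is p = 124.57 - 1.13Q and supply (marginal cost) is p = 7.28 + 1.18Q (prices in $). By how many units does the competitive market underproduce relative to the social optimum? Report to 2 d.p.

44.73 units

Market equilibrium (private): 7.28 + 1.18Q = 124.57 - 1.13Q → Q_m = 50.7749.
Social marginal benefit = demand + MEB = 133.35 - 0.14Q.
Set SMB = MC: 133.35 - 0.14Q = 7.28 + 1.18Q → Q* = 95.5076.
Gap = |50.7749 − 95.5076| = 44.7327.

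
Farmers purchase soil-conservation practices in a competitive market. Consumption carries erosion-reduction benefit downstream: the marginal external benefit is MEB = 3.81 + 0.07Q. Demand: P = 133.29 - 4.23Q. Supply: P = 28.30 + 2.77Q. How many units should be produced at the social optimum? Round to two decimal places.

Q* = 15.70

Social marginal benefit = demand + MEB = 137.10 - 4.16Q.
Set SMB = MC: 137.10 - 4.16Q = 28.30 + 2.77Q → Q* = 15.6999.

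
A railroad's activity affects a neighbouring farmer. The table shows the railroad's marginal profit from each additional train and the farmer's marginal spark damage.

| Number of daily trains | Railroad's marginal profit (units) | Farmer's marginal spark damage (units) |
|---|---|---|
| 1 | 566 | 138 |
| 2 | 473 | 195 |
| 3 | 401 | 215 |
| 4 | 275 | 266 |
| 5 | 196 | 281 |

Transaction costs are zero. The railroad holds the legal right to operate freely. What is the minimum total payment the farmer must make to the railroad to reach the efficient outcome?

Left alone the railroad would choose level 5 (marginal profit stays positive).
Efficient level: k* = 4 (marginal profit ≥ marginal spark damage through 4).
The farmer must at least cover the railroad's forgone profit from cutting 5→4: 196 = 196.

196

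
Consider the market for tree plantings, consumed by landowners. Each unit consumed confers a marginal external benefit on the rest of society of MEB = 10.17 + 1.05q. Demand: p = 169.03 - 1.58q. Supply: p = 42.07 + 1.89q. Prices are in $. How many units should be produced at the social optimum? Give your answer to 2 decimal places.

Social marginal benefit = demand + MEB = 179.20 - 0.53q.
Set SMB = MC: 179.20 - 0.53q = 42.07 + 1.89q → q* = 56.6653.

q* = 56.67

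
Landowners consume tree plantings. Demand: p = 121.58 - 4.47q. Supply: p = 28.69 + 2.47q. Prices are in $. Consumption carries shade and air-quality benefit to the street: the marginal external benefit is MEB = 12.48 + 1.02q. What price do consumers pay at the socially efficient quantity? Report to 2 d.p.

Social marginal benefit = demand + MEB = 134.06 - 3.45q.
Set SMB = MC: 134.06 - 3.45q = 28.69 + 2.47q → q* = 17.7990.
Consumer price on the demand curve at q*: 121.58 − 4.47×17.7990 = 42.0185.

P = $42.02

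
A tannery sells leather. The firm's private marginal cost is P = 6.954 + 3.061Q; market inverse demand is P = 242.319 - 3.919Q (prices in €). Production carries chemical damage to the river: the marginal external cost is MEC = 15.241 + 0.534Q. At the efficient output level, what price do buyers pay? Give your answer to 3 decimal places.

Social marginal cost = private MC + MEC = 22.195 + 3.595Q.
Set SMC = demand: 22.195 + 3.595Q = 242.319 - 3.919Q → Q* = 29.2952.
Consumer price on the demand curve at Q*: 242.319 − 3.919×29.2952 = 127.5111.

P = €127.511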